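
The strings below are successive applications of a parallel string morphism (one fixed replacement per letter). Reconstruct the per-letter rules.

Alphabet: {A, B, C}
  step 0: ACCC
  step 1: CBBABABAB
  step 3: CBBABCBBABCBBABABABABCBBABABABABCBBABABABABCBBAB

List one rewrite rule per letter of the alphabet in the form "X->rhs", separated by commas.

A->CBB, B->AB, C->AB

  step 0 ⇒ step 1: ACCC ⇒ CBB·AB·AB·AB
    A ↦ CBB
    C ↦ AB
    B ↦ AB  (constrained at step 1)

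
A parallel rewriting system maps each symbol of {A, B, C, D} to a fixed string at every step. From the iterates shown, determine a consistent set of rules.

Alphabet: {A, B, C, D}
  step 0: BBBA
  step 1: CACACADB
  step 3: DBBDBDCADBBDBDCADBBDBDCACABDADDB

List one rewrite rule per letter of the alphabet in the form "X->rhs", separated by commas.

A->DB, B->CA, C->AD, D->BD

  step 0 ⇒ step 1: BBBA ⇒ CA·CA·CA·DB
    A ↦ DB
    B ↦ CA
    C ↦ AD  (constrained at step 1)
    D ↦ BD  (constrained at step 1)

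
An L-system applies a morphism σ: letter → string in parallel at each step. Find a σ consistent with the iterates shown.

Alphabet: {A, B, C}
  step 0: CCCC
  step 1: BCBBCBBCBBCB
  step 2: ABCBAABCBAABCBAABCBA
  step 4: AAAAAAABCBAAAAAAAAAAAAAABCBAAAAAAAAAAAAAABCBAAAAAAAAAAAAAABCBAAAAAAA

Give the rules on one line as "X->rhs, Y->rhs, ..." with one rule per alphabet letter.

A->AA, B->A, C->BCB

  step 1 ⇒ step 2: BCBBCBBCBBCB ⇒ A·BCB·A·A·BCB·A·A·BCB·A·A·BCB·A
    B ↦ A
    C ↦ BCB
    A ↦ AA  (constrained at step 2)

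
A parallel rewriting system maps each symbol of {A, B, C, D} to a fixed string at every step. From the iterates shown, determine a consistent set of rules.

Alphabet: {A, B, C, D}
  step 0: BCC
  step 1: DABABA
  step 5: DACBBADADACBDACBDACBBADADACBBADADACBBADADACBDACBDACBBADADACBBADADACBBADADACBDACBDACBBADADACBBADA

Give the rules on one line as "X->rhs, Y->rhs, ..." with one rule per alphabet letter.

  step 0 ⇒ step 1: BCC ⇒ DA·BA·BA
    B ↦ DA
    C ↦ BA
    A ↦ CB  (constrained at step 1)
    D ↦ DA  (constrained at step 1)

A->CB, B->DA, C->BA, D->DA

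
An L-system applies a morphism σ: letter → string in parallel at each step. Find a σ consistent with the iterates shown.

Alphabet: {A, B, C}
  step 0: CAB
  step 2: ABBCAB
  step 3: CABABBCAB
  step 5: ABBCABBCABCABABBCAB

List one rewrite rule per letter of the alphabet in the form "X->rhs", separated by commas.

  step 2 ⇒ step 3: ABBCAB ⇒ C·AB·AB·B·C·AB
    A ↦ C
    B ↦ AB
    C ↦ B

A->C, B->AB, C->B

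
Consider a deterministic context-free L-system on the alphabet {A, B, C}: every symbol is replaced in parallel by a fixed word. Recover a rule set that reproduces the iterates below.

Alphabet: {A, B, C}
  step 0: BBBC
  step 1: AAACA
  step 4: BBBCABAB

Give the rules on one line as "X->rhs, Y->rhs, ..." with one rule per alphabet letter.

A->B, B->A, C->CA

  step 0 ⇒ step 1: BBBC ⇒ A·A·A·CA
    B ↦ A
    C ↦ CA
    A ↦ B  (constrained at step 1)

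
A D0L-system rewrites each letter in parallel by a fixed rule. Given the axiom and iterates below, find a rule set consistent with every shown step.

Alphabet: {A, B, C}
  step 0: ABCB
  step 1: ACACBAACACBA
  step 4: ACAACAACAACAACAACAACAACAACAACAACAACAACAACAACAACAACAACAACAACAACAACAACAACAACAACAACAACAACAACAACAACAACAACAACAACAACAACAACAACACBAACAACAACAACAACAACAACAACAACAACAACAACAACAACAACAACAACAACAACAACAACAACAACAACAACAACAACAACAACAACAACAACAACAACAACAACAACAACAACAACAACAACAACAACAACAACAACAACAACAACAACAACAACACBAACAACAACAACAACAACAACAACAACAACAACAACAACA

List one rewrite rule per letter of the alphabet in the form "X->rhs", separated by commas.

  step 0 ⇒ step 1: ABCB ⇒ ACA·CBA·ACA·CBA
    A ↦ ACA
    B ↦ CBA
    C ↦ ACA

A->ACA, B->CBA, C->ACA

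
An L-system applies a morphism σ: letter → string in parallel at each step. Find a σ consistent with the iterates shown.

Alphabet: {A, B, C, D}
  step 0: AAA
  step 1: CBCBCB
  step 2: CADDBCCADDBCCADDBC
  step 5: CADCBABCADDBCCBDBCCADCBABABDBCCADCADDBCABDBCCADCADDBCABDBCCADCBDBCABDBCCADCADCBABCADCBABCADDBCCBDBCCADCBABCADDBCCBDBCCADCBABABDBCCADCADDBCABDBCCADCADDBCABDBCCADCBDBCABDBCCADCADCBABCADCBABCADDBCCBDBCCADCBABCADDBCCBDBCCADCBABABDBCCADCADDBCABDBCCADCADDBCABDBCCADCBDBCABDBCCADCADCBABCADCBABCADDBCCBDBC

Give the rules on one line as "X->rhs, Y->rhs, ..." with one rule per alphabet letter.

  step 1 ⇒ step 2: CBCBCB ⇒ CAD·DBC·CAD·DBC·CAD·DBC
    B ↦ DBC
    C ↦ CAD
  step 0 ⇒ step 1: AAA ⇒ CB·CB·CB
    A ↦ CB
    D ↦ AB  (constrained at step 2)

A->CB, B->DBC, C->CAD, D->AB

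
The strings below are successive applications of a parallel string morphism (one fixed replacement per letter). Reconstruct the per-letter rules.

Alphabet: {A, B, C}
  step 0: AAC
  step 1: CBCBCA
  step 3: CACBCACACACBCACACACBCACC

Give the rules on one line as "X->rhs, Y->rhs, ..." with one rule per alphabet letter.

A->CB, B->CC, C->CA

  step 0 ⇒ step 1: AAC ⇒ CB·CB·CA
    A ↦ CB
    C ↦ CA
    B ↦ CC  (constrained at step 1)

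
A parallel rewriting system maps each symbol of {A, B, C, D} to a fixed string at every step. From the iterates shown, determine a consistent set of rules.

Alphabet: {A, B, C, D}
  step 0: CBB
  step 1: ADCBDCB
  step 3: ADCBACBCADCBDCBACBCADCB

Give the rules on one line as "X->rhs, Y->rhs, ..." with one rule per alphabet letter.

A->C, B->DCB, C->A, D->BC

  step 0 ⇒ step 1: CBB ⇒ A·DCB·DCB
    B ↦ DCB
    C ↦ A
    A ↦ C  (constrained at step 1)
    D ↦ BC  (constrained at step 1)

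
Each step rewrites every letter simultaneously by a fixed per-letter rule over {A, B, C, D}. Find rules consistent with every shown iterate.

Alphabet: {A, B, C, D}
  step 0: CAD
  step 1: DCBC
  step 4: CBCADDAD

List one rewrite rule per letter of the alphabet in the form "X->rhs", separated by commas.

  step 0 ⇒ step 1: CAD ⇒ D·C·BC
    A ↦ C
    C ↦ D
    D ↦ BC
    B ↦ A  (constrained at step 1)

A->C, B->A, C->D, D->BC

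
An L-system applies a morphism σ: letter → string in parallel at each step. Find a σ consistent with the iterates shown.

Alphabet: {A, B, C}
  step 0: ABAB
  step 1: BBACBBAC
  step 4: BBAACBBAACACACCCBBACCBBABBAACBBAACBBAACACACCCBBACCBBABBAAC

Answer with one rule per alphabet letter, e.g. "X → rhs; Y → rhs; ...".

A->BBA, B->C, C->AC

  step 0 ⇒ step 1: ABAB ⇒ BBA·C·BBA·C
    A ↦ BBA
    B ↦ C
    C ↦ AC  (constrained at step 1)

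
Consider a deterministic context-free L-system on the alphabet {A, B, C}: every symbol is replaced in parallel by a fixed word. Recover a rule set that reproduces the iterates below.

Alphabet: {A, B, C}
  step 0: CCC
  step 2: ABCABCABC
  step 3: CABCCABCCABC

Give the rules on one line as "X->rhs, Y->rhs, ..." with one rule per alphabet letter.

  step 2 ⇒ step 3: ABCABCABC ⇒ C·A·BC·C·A·BC·C·A·BC
    A ↦ C
    B ↦ A
    C ↦ BC

A->C, B->A, C->BC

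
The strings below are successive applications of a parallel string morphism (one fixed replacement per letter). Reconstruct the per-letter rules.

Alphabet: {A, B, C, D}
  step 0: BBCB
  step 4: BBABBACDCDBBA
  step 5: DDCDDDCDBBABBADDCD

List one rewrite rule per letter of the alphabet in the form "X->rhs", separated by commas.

A->CD, B->D, C->BB, D->A

  step 4 ⇒ step 5: BBABBACDCDBBA ⇒ D·D·CD·D·D·CD·BB·A·BB·A·D·D·CD
    A ↦ CD
    B ↦ D
    C ↦ BB
    D ↦ A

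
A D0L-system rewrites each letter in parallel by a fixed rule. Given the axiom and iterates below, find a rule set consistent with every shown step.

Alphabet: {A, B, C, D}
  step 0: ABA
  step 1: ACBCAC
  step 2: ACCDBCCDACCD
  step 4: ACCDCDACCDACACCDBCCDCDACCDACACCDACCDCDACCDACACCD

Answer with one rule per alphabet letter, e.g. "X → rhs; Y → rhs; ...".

  step 1 ⇒ step 2: ACBCAC ⇒ AC·CD·BC·CD·AC·CD
    A ↦ AC
    B ↦ BC
    C ↦ CD
    D ↦ AC  (constrained at step 2)

A->AC, B->BC, C->CD, D->AC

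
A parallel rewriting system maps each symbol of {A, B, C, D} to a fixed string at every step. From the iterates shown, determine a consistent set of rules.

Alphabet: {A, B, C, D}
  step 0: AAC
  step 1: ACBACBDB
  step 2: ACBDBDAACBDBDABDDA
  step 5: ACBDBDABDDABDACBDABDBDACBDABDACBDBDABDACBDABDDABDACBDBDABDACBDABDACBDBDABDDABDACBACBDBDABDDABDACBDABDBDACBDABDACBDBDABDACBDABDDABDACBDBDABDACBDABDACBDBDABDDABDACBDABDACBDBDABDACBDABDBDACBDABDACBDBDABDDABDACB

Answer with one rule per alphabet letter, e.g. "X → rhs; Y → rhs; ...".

A->ACB, B->DA, C->DB, D->BD

  step 1 ⇒ step 2: ACBACBDB ⇒ ACB·DB·DA·ACB·DB·DA·BD·DA
    A ↦ ACB
    B ↦ DA
    C ↦ DB
    D ↦ BD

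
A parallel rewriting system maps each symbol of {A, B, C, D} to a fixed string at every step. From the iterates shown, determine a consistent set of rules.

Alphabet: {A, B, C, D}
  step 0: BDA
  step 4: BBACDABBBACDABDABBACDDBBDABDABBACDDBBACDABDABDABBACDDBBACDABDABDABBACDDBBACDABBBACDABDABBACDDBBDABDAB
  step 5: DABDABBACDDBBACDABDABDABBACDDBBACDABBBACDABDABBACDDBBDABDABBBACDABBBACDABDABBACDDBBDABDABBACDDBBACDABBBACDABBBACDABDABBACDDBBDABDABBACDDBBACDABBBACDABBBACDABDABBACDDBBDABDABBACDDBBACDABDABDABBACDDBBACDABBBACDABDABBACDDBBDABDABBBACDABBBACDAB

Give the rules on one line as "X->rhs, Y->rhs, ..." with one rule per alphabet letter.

  step 4 ⇒ step 5: BBACDABBBACDABDABBACDDBBDABDABBACDDBBACDABDABDABBACDDBBACDABDABDABBACDDBBACDABBBACDABDABBACDDBBDABDAB ⇒ DAB·DAB·BAC·DD·B·BAC·DAB·DAB·DAB·BAC·DD·B·BAC·DAB·B·BAC·DAB·DAB·BAC·DD·B·B·DAB·DAB·B·BAC·DAB·B·BAC·DAB·DAB·BAC·DD·B·B·DAB·DAB·BAC·DD·B·BAC·DAB·B·BAC·DAB·B·BAC·DAB·DAB·BAC·DD·B·B·DAB·DAB·BAC·DD·B·BAC·DAB·B·BAC·DAB·B·BAC·DAB·DAB·BAC·DD·B·B·DAB·DAB·BAC·DD·B·BAC·DAB·DAB·DAB·BAC·DD·B·BAC·DAB·B·BAC·DAB·DAB·BAC·DD·B·B·DAB·DAB·B·BAC·DAB·B·BAC·DAB
    A ↦ BAC
    B ↦ DAB
    C ↦ DD
    D ↦ B

A->BAC, B->DAB, C->DD, D->B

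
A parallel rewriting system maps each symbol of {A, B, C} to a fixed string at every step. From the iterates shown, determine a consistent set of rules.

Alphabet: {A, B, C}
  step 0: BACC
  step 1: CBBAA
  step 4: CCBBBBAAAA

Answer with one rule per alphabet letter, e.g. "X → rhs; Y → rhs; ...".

  step 0 ⇒ step 1: BACC ⇒ C·BB·A·A
    A ↦ BB
    B ↦ C
    C ↦ A

A->BB, B->C, C->A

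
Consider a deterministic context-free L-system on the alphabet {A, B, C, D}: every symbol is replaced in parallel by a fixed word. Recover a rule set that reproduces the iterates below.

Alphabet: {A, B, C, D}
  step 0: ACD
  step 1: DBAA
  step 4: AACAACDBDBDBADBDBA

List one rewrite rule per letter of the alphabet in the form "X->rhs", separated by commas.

A->DB, B->AC, C->A, D->A

  step 0 ⇒ step 1: ACD ⇒ DB·A·A
    A ↦ DB
    C ↦ A
    D ↦ A
    B ↦ AC  (constrained at step 1)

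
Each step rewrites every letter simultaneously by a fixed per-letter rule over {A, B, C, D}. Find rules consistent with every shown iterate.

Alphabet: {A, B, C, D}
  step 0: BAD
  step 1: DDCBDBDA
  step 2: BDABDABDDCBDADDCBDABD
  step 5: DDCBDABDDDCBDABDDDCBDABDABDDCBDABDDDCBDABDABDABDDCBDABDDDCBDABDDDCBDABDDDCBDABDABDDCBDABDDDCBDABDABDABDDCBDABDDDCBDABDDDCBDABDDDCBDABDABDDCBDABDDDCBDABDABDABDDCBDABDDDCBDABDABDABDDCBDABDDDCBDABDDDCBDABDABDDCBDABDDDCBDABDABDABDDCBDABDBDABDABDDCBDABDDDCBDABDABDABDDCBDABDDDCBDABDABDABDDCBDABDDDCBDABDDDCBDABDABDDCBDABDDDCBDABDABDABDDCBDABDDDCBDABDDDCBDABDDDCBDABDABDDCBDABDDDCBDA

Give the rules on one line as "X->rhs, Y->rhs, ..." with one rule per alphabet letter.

  step 1 ⇒ step 2: DDCBDBDA ⇒ BDA·BDA·B·DDC·BDA·DDC·BDA·BD
    A ↦ BD
    B ↦ DDC
    C ↦ B
    D ↦ BDA

A->BD, B->DDC, C->B, D->BDA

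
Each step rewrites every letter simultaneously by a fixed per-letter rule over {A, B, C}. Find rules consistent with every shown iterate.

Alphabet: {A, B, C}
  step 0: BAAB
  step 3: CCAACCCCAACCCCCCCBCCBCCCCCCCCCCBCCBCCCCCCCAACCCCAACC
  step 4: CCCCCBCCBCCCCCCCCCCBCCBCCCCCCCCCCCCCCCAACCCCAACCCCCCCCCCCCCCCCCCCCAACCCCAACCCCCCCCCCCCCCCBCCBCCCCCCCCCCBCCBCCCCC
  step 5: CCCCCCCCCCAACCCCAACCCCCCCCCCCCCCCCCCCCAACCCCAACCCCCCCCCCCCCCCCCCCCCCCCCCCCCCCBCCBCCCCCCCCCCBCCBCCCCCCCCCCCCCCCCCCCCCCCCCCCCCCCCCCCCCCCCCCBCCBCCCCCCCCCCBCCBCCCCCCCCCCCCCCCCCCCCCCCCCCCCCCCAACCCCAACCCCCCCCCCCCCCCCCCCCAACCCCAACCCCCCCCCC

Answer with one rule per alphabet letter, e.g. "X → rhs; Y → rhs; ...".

  step 4 ⇒ step 5: CCCCCBCCBCCCCCCCCCCBCCBCCCCCCCCCCCCCCCAACCCCAACCCCCCCCCCCCCCCCCCCCAACCCCAACCCCCCCCCCCCCCCBCCBCCCCCCCCCCBCCBCCCCC ⇒ CC·CC·CC·CC·CC·AA·CC·CC·AA·CC·CC·CC·CC·CC·CC·CC·CC·CC·CC·AA·CC·CC·AA·CC·CC·CC·CC·CC·CC·CC·CC·CC·CC·CC·CC·CC·CC·CC·CBC·CBC·CC·CC·CC·CC·CBC·CBC·CC·CC·CC·CC·CC·CC·CC·CC·CC·CC·CC·CC·CC·CC·CC·CC·CC·CC·CC·CC·CBC·CBC·CC·CC·CC·CC·CBC·CBC·CC·CC·CC·CC·CC·CC·CC·CC·CC·CC·CC·CC·CC·CC·CC·AA·CC·CC·AA·CC·CC·CC·CC·CC·CC·CC·CC·CC·CC·AA·CC·CC·AA·CC·CC·CC·CC·CC
    A ↦ CBC
    B ↦ AA
    C ↦ CC

A->CBC, B->AA, C->CC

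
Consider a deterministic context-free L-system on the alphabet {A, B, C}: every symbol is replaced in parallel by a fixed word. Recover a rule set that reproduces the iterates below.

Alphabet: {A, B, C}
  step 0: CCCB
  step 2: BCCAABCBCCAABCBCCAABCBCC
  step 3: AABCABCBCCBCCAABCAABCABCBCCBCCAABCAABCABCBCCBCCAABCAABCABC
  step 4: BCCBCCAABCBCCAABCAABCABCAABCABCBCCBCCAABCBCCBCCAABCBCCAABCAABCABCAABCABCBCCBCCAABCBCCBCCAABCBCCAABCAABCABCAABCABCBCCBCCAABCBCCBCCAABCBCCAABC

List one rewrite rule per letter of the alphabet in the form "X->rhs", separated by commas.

  step 3 ⇒ step 4: AABCABCBCCBCCAABCAABCABCBCCBCCAABCAABCABCBCCBCCAABCAABCABC ⇒ BCC·BCC·A·ABC·BCC·A·ABC·A·ABC·ABC·A·ABC·ABC·BCC·BCC·A·ABC·BCC·BCC·A·ABC·BCC·A·ABC·A·ABC·ABC·A·ABC·ABC·BCC·BCC·A·ABC·BCC·BCC·A·ABC·BCC·A·ABC·A·ABC·ABC·A·ABC·ABC·BCC·BCC·A·ABC·BCC·BCC·A·ABC·BCC·A·ABC
    A ↦ BCC
    B ↦ A
    C ↦ ABC

A->BCC, B->A, C->ABC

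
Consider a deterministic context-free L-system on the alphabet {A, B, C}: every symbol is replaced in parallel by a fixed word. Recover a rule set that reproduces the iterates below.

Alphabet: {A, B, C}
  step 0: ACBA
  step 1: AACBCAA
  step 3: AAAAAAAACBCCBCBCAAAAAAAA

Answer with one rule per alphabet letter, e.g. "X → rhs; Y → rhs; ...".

  step 0 ⇒ step 1: ACBA ⇒ AA·CB·C·AA
    A ↦ AA
    B ↦ C
    C ↦ CB

A->AA, B->C, C->CB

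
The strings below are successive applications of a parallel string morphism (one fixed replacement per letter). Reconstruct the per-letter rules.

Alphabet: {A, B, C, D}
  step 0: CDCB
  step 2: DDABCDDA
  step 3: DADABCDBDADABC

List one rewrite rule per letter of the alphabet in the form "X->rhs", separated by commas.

  step 2 ⇒ step 3: DDABCDDA ⇒ DA·DA·BC·D·B·DA·DA·BC
    A ↦ BC
    B ↦ D
    C ↦ B
    D ↦ DA

A->BC, B->D, C->B, D->DA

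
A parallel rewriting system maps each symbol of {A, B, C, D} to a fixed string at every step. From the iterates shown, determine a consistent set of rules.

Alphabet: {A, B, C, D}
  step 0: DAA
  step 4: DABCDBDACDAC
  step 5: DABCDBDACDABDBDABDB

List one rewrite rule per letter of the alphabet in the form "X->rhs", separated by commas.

A->B, B->C, C->DB, D->DA

  step 4 ⇒ step 5: DABCDBDACDAC ⇒ DA·B·C·DB·DA·C·DA·B·DB·DA·B·DB
    A ↦ B
    B ↦ C
    C ↦ DB
    D ↦ DA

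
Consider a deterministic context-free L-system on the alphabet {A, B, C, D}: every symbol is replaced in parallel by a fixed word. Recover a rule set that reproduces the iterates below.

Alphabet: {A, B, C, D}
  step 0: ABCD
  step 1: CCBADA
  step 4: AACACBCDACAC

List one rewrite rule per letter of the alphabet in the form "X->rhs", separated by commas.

A->C, B->CB, C->A, D->DA

  step 0 ⇒ step 1: ABCD ⇒ C·CB·A·DA
    A ↦ C
    B ↦ CB
    C ↦ A
    D ↦ DA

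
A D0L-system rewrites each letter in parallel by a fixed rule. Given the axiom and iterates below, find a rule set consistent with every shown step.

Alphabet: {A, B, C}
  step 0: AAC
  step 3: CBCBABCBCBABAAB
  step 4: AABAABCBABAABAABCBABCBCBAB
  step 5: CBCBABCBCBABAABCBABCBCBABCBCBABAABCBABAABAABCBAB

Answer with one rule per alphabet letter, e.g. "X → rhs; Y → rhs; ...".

  step 4 ⇒ step 5: AABAABCBABAABAABCBABCBCBAB ⇒ CB·CB·AB·CB·CB·AB·A·AB·CB·AB·CB·CB·AB·CB·CB·AB·A·AB·CB·AB·A·AB·A·AB·CB·AB
    A ↦ CB
    B ↦ AB
    C ↦ A

A->CB, B->AB, C->A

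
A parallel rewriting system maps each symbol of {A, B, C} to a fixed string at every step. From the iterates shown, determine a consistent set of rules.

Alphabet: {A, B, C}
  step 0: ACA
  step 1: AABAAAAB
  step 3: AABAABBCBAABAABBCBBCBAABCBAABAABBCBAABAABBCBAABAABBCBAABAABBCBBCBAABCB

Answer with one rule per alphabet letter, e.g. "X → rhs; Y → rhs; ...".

A->AAB, B->BCB, C->AA

  step 0 ⇒ step 1: ACA ⇒ AAB·AA·AAB
    A ↦ AAB
    C ↦ AA
    B ↦ BCB  (constrained at step 1)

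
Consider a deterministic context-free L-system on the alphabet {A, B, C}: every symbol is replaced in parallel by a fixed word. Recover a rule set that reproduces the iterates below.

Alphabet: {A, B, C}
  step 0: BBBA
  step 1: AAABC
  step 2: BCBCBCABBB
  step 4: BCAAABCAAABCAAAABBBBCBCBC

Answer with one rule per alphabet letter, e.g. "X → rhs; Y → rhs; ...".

  step 1 ⇒ step 2: AAABC ⇒ BC·BC·BC·A·BBB
    A ↦ BC
    B ↦ A
    C ↦ BBB

A->BC, B->A, C->BBB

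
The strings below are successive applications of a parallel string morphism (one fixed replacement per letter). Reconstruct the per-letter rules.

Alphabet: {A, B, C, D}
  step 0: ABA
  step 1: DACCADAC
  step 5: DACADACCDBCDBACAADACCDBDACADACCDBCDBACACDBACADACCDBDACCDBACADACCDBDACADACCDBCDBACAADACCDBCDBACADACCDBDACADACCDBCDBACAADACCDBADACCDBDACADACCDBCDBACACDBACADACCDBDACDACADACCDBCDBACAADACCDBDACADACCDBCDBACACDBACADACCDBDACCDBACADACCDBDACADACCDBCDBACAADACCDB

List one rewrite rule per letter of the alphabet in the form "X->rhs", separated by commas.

A->DAC, B->CA, C->CDB, D->A

  step 0 ⇒ step 1: ABA ⇒ DAC·CA·DAC
    A ↦ DAC
    B ↦ CA
    C ↦ CDB  (constrained at step 1)
    D ↦ A  (constrained at step 1)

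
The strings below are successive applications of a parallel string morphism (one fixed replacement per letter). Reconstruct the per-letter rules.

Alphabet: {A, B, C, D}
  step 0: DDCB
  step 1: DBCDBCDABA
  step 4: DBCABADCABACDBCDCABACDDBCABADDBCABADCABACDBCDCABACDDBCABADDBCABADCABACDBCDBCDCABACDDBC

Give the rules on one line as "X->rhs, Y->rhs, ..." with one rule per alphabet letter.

A->C, B->ABA, C->D, D->DBC

  step 0 ⇒ step 1: DDCB ⇒ DBC·DBC·D·ABA
    B ↦ ABA
    C ↦ D
    D ↦ DBC
    A ↦ C  (constrained at step 1)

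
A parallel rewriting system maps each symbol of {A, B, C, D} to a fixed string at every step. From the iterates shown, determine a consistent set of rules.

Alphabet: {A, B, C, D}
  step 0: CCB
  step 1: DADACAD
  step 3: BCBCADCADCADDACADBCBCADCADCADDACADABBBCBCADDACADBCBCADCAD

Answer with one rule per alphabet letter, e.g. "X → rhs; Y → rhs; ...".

A->BCB, B->CAD, C->DA, D->ABB

  step 0 ⇒ step 1: CCB ⇒ DA·DA·CAD
    B ↦ CAD
    C ↦ DA
    A ↦ BCB  (constrained at step 1)
    D ↦ ABB  (constrained at step 1)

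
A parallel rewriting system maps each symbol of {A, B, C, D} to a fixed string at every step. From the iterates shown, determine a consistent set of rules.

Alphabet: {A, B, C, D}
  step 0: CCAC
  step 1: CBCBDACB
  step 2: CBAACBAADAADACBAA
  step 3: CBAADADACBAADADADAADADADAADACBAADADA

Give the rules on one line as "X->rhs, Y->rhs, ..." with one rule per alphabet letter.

  step 2 ⇒ step 3: CBAACBAADAADACBAA ⇒ CB·AA·DA·DA·CB·AA·DA·DA·DAA·DA·DA·DAA·DA·CB·AA·DA·DA
    A ↦ DA
    B ↦ AA
    C ↦ CB
    D ↦ DAA

A->DA, B->AA, C->CB, D->DAA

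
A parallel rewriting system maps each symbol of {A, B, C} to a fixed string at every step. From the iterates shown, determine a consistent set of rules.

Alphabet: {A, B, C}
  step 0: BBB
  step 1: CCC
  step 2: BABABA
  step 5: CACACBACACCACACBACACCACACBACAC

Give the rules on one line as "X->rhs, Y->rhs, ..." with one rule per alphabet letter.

  step 1 ⇒ step 2: CCC ⇒ BA·BA·BA
    C ↦ BA
    A ↦ AC  (constrained at step 2)
  step 0 ⇒ step 1: BBB ⇒ C·C·C
    B ↦ C

A->AC, B->C, C->BA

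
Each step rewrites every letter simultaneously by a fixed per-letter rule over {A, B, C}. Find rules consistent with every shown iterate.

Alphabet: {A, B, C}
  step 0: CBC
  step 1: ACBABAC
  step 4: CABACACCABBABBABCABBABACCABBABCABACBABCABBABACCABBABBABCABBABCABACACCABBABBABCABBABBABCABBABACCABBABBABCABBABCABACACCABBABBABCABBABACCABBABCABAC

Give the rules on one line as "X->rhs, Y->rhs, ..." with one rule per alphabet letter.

A->CAB, B->BAB, C->AC

  step 0 ⇒ step 1: CBC ⇒ AC·BAB·AC
    B ↦ BAB
    C ↦ AC
    A ↦ CAB  (constrained at step 1)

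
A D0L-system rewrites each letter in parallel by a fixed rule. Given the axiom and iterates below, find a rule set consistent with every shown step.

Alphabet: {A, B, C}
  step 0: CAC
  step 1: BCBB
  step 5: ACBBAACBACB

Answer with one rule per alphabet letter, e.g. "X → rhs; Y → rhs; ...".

  step 0 ⇒ step 1: CAC ⇒ B·CB·B
    A ↦ CB
    C ↦ B
    B ↦ A  (constrained at step 1)

A->CB, B->A, C->B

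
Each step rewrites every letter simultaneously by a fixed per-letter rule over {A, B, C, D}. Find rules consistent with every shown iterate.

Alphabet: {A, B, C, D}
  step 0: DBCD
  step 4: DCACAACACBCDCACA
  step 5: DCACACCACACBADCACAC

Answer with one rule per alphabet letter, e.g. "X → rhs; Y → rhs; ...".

  step 4 ⇒ step 5: DCACAACACBCDCACA ⇒ DC·A·C·A·C·C·A·C·A·CB·A·DC·A·C·A·C
    A ↦ C
    B ↦ CB
    C ↦ A
    D ↦ DC

A->C, B->CB, C->A, D->DC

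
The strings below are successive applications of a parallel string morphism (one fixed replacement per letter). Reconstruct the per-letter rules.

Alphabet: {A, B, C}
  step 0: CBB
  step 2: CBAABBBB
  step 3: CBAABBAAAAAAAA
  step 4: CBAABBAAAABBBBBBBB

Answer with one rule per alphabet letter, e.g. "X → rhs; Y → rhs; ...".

  step 3 ⇒ step 4: CBAABBAAAAAAAA ⇒ CB·AA·B·B·AA·AA·B·B·B·B·B·B·B·B
    A ↦ B
    B ↦ AA
    C ↦ CB

A->B, B->AA, C->CB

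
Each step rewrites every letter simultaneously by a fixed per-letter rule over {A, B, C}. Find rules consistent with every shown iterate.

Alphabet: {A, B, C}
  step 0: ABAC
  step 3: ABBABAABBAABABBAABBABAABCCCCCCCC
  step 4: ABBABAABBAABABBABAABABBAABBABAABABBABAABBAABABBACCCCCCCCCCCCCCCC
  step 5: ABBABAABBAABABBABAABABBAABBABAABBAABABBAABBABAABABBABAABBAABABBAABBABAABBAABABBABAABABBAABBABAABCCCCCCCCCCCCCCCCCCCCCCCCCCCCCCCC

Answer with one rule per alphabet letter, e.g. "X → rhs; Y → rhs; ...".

  step 4 ⇒ step 5: ABBABAABBAABABBABAABABBAABBABAABABBABAABBAABABBACCCCCCCCCCCCCCCC ⇒ AB·BA·BA·AB·BA·AB·AB·BA·BA·AB·AB·BA·AB·BA·BA·AB·BA·AB·AB·BA·AB·BA·BA·AB·AB·BA·BA·AB·BA·AB·AB·BA·AB·BA·BA·AB·BA·AB·AB·BA·BA·AB·AB·BA·AB·BA·BA·AB·CC·CC·CC·CC·CC·CC·CC·CC·CC·CC·CC·CC·CC·CC·CC·CC
    A ↦ AB
    B ↦ BA
    C ↦ CC

A->AB, B->BA, C->CC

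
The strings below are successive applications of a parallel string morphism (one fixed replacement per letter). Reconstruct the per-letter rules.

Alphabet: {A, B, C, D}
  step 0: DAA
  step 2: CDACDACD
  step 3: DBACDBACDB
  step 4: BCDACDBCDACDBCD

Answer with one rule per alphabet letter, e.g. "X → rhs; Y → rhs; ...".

  step 3 ⇒ step 4: DBACDBACDB ⇒ B·CD·AC·D·B·CD·AC·D·B·CD
    A ↦ AC
    B ↦ CD
    C ↦ D
    D ↦ B

A->AC, B->CD, C->D, D->B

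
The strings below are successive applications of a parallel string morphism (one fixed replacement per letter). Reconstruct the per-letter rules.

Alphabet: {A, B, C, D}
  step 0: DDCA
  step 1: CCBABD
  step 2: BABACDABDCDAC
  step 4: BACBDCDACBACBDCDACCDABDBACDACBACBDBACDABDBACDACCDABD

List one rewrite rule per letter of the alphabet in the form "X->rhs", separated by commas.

A->BD, B->CDA, C->BA, D->C

  step 1 ⇒ step 2: CCBABD ⇒ BA·BA·CDA·BD·CDA·C
    A ↦ BD
    B ↦ CDA
    C ↦ BA
    D ↦ C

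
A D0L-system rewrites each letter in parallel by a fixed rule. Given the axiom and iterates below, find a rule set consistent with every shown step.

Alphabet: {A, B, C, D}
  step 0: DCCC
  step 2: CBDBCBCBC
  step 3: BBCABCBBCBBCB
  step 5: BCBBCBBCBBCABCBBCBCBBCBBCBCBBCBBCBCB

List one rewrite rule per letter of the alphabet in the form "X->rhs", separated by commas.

A->CBD, B->BC, C->B, D->A

  step 2 ⇒ step 3: CBDBCBCBC ⇒ B·BC·A·BC·B·BC·B·BC·B
    B ↦ BC
    C ↦ B
    D ↦ A
    A ↦ CBD  (constrained at step 3)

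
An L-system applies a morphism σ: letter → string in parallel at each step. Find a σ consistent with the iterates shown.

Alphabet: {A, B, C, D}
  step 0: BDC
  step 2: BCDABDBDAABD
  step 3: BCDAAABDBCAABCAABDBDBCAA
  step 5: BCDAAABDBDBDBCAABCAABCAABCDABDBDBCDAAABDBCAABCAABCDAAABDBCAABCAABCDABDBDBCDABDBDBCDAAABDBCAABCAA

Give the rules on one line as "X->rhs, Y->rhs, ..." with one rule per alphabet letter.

A->BD, B->BC, C->DA, D->AA

  step 2 ⇒ step 3: BCDABDBDAABD ⇒ BC·DA·AA·BD·BC·AA·BC·AA·BD·BD·BC·AA
    A ↦ BD
    B ↦ BC
    C ↦ DA
    D ↦ AA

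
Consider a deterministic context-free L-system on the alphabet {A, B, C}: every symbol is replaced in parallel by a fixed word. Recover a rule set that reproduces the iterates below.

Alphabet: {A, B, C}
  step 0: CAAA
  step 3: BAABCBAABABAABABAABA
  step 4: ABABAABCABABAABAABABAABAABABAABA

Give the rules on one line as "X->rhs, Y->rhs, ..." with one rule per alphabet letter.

  step 3 ⇒ step 4: BAABCBAABABAABABAABA ⇒ A·BA·BA·A·BC·A·BA·BA·A·BA·A·BA·BA·A·BA·A·BA·BA·A·BA
    A ↦ BA
    B ↦ A
    C ↦ BC

A->BA, B->A, C->BC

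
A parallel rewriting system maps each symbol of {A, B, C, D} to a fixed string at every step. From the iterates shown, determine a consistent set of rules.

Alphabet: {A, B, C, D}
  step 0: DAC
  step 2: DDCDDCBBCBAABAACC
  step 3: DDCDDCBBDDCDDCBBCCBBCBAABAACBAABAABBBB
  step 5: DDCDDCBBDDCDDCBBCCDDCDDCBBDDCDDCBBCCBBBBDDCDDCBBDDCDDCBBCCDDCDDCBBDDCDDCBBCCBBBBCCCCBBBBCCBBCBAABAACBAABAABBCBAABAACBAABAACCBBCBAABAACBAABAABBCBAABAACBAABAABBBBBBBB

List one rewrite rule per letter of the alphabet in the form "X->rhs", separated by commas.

  step 2 ⇒ step 3: DDCDDCBBCBAABAACC ⇒ DDC·DDC·BB·DDC·DDC·BB·C·C·BB·C·BAA·BAA·C·BAA·BAA·BB·BB
    A ↦ BAA
    B ↦ C
    C ↦ BB
    D ↦ DDC

A->BAA, B->C, C->BB, D->DDC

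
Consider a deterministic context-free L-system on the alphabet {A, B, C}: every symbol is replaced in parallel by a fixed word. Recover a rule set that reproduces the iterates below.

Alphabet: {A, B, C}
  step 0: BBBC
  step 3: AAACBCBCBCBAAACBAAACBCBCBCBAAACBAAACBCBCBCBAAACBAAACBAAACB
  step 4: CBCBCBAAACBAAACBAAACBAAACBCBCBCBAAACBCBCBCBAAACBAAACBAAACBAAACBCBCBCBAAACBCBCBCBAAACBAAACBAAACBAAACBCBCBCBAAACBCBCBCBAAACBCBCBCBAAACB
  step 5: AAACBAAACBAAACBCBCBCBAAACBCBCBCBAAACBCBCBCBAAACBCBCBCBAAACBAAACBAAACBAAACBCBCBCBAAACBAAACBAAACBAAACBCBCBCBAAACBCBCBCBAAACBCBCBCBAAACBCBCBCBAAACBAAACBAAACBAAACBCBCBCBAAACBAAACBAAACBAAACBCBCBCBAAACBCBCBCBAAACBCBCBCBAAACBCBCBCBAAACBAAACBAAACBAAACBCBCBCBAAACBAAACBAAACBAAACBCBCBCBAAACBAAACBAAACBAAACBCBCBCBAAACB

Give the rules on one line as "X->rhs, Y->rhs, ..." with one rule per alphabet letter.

  step 4 ⇒ step 5: CBCBCBAAACBAAACBAAACBAAACBCBCBCBAAACBCBCBCBAAACBAAACBAAACBAAACBCBCBCBAAACBCBCBCBAAACBAAACBAAACBAAACBCBCBCBAAACBCBCBCBAAACBCBCBCBAAACB ⇒ AA·ACB·AA·ACB·AA·ACB·CB·CB·CB·AA·ACB·CB·CB·CB·AA·ACB·CB·CB·CB·AA·ACB·CB·CB·CB·AA·ACB·AA·ACB·AA·ACB·AA·ACB·CB·CB·CB·AA·ACB·AA·ACB·AA·ACB·AA·ACB·CB·CB·CB·AA·ACB·CB·CB·CB·AA·ACB·CB·CB·CB·AA·ACB·CB·CB·CB·AA·ACB·AA·ACB·AA·ACB·AA·ACB·CB·CB·CB·AA·ACB·AA·ACB·AA·ACB·AA·ACB·CB·CB·CB·AA·ACB·CB·CB·CB·AA·ACB·CB·CB·CB·AA·ACB·CB·CB·CB·AA·ACB·AA·ACB·AA·ACB·AA·ACB·CB·CB·CB·AA·ACB·AA·ACB·AA·ACB·AA·ACB·CB·CB·CB·AA·ACB·AA·ACB·AA·ACB·AA·ACB·CB·CB·CB·AA·ACB
    A ↦ CB
    B ↦ ACB
    C ↦ AA

A->CB, B->ACB, C->AA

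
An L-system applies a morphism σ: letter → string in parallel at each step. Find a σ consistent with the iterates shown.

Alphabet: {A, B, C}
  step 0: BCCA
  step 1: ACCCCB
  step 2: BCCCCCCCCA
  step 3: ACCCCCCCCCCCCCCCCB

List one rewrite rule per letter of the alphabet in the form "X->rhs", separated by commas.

A->B, B->A, C->CC

  step 2 ⇒ step 3: BCCCCCCCCA ⇒ A·CC·CC·CC·CC·CC·CC·CC·CC·B
    A ↦ B
    B ↦ A
    C ↦ CC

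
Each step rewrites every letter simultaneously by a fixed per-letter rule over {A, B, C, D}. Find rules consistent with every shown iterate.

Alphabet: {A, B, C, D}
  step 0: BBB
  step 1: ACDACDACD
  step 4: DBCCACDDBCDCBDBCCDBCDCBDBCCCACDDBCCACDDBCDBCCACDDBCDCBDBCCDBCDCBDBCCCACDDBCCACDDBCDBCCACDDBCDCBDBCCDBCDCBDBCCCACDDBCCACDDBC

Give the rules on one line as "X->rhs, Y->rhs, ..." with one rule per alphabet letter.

  step 0 ⇒ step 1: BBB ⇒ ACD·ACD·ACD
    B ↦ ACD
    A ↦ DCB  (constrained at step 1)
    C ↦ DBC  (constrained at step 1)
    D ↦ C  (constrained at step 1)

A->DCB, B->ACD, C->DBC, D->C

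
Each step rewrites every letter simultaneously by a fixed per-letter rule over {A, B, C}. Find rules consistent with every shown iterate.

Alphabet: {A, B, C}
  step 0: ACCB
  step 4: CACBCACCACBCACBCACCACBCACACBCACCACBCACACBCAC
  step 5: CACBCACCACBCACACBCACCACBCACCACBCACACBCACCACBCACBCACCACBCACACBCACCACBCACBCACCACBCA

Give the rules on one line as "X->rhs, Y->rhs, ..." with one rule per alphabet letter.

A->CB, B->C, C->CA

  step 4 ⇒ step 5: CACBCACCACBCACBCACCACBCACACBCACCACBCACACBCAC ⇒ CA·CB·CA·C·CA·CB·CA·CA·CB·CA·C·CA·CB·CA·C·CA·CB·CA·CA·CB·CA·C·CA·CB·CA·CB·CA·C·CA·CB·CA·CA·CB·CA·C·CA·CB·CA·CB·CA·C·CA·CB·CA
    A ↦ CB
    B ↦ C
    C ↦ CA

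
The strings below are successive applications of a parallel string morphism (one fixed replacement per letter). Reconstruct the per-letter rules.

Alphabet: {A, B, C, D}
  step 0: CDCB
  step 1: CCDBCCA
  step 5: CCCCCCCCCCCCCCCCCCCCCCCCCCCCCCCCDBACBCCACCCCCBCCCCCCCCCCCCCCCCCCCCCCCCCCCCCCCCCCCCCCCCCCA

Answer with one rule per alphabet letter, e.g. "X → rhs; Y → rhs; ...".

  step 0 ⇒ step 1: CDCB ⇒ CC·DB·CC·A
    B ↦ A
    C ↦ CC
    D ↦ DB
    A ↦ CB  (constrained at step 1)

A->CB, B->A, C->CC, D->DB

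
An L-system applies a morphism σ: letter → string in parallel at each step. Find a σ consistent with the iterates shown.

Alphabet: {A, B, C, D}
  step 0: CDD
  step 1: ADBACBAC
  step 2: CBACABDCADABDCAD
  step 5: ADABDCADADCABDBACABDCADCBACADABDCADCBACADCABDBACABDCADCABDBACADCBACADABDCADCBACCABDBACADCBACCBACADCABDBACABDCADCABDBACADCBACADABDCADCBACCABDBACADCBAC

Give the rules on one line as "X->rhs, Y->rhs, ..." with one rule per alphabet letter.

A->C, B->ABD, C->AD, D->BAC

  step 1 ⇒ step 2: ADBACBAC ⇒ C·BAC·ABD·C·AD·ABD·C·AD
    A ↦ C
    B ↦ ABD
    C ↦ AD
    D ↦ BAC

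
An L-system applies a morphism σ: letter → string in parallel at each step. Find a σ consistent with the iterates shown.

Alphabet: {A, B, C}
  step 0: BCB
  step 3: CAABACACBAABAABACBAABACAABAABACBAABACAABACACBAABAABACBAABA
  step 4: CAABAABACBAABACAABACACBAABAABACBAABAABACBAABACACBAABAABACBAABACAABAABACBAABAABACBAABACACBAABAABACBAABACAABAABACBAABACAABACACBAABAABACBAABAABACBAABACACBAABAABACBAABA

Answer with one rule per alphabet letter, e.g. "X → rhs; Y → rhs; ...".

  step 3 ⇒ step 4: CAABACACBAABAABACBAABACAABAABACBAABACAABACACBAABAABACBAABA ⇒ CA·ABA·ABA·CBA·ABA·CA·ABA·CA·CBA·ABA·ABA·CBA·ABA·ABA·CBA·ABA·CA·CBA·ABA·ABA·CBA·ABA·CA·ABA·ABA·CBA·ABA·ABA·CBA·ABA·CA·CBA·ABA·ABA·CBA·ABA·CA·ABA·ABA·CBA·ABA·CA·ABA·CA·CBA·ABA·ABA·CBA·ABA·ABA·CBA·ABA·CA·CBA·ABA·ABA·CBA·ABA
    A ↦ ABA
    B ↦ CBA
    C ↦ CA

A->ABA, B->CBA, C->CA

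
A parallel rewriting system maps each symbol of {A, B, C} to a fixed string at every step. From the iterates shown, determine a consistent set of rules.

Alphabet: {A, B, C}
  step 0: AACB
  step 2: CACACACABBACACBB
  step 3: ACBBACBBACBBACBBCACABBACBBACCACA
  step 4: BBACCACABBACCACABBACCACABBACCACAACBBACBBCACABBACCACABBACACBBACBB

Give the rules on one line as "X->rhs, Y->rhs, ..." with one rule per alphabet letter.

A->BB, B->CA, C->AC

  step 3 ⇒ step 4: ACBBACBBACBBACBBCACABBACBBACCACA ⇒ BB·AC·CA·CA·BB·AC·CA·CA·BB·AC·CA·CA·BB·AC·CA·CA·AC·BB·AC·BB·CA·CA·BB·AC·CA·CA·BB·AC·AC·BB·AC·BB
    A ↦ BB
    B ↦ CA
    C ↦ AC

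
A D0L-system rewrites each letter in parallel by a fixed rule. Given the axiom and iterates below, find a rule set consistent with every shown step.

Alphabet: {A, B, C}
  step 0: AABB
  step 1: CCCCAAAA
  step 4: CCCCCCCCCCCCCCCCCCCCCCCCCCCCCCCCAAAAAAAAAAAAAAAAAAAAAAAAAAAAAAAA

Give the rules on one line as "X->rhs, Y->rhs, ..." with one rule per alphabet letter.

A->CC, B->AA, C->BB

  step 0 ⇒ step 1: AABB ⇒ CC·CC·AA·AA
    A ↦ CC
    B ↦ AA
    C ↦ BB  (constrained at step 1)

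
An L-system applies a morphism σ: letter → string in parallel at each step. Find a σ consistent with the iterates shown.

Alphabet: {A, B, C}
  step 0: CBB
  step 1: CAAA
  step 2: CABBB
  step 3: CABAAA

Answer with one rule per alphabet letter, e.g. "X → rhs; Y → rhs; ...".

  step 2 ⇒ step 3: CABBB ⇒ CA·B·A·A·A
    A ↦ B
    B ↦ A
    C ↦ CA

A->B, B->A, C->CA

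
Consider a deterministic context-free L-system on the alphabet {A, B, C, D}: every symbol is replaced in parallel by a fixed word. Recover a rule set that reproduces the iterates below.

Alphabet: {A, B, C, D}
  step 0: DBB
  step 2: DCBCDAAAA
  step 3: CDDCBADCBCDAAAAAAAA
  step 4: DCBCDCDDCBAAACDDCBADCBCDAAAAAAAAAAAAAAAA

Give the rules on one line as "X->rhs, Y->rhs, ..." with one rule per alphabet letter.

A->AA, B->A, C->DCB, D->CD

  step 3 ⇒ step 4: CDDCBADCBCDAAAAAAAA ⇒ DCB·CD·CD·DCB·A·AA·CD·DCB·A·DCB·CD·AA·AA·AA·AA·AA·AA·AA·AA
    A ↦ AA
    B ↦ A
    C ↦ DCB
    D ↦ CD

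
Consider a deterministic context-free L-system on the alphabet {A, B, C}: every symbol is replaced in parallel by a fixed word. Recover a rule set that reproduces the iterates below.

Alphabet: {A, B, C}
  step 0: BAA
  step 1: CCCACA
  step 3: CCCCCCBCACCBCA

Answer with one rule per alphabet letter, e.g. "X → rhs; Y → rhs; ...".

  step 0 ⇒ step 1: BAA ⇒ CC·CA·CA
    A ↦ CA
    B ↦ CC
    C ↦ B  (constrained at step 1)

A->CA, B->CC, C->B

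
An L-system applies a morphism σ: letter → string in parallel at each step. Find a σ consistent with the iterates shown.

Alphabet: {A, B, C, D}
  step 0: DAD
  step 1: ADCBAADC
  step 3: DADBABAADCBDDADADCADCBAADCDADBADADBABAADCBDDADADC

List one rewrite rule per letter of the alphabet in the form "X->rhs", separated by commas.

  step 0 ⇒ step 1: DAD ⇒ ADC·BA·ADC
    A ↦ BA
    D ↦ ADC
    B ↦ DAD  (constrained at step 1)
    C ↦ BD  (constrained at step 1)

A->BA, B->DAD, C->BD, D->ADC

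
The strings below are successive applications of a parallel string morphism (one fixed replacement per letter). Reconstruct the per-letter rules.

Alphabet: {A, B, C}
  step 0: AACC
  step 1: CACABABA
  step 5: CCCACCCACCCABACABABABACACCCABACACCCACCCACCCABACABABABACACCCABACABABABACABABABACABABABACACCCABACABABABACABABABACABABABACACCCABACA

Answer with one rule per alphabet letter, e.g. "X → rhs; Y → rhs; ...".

  step 0 ⇒ step 1: AACC ⇒ CA·CA·BA·BA
    A ↦ CA
    C ↦ BA
    B ↦ CC  (constrained at step 1)

A->CA, B->CC, C->BA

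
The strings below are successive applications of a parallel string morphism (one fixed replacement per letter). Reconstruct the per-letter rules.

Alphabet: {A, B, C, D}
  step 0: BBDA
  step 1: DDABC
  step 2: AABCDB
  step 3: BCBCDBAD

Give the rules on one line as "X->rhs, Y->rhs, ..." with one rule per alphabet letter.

A->BC, B->D, C->B, D->A

  step 2 ⇒ step 3: AABCDB ⇒ BC·BC·D·B·A·D
    A ↦ BC
    B ↦ D
    C ↦ B
    D ↦ A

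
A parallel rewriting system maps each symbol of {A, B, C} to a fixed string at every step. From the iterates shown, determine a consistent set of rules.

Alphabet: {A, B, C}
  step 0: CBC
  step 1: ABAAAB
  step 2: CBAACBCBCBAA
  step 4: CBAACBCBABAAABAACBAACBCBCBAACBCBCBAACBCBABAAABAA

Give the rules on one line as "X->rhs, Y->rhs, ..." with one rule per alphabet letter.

A->CB, B->AA, C->AB

  step 1 ⇒ step 2: ABAAAB ⇒ CB·AA·CB·CB·CB·AA
    A ↦ CB
    B ↦ AA
  step 0 ⇒ step 1: CBC ⇒ AB·AA·AB
    C ↦ AB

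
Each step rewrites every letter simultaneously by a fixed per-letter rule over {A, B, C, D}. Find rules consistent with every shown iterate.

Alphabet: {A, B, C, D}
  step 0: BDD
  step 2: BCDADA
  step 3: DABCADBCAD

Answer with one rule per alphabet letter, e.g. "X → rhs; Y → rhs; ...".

  step 2 ⇒ step 3: BCDADA ⇒ D·A·BC·AD·BC·AD
    A ↦ AD
    B ↦ D
    C ↦ A
    D ↦ BC

A->AD, B->D, C->A, D->BC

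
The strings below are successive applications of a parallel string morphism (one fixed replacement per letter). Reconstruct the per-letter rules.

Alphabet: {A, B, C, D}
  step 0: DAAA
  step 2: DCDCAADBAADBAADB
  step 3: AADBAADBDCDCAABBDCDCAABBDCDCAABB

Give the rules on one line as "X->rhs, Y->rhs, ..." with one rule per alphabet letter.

  step 2 ⇒ step 3: DCDCAADBAADBAADB ⇒ AA·DB·AA·DB·DC·DC·AA·BB·DC·DC·AA·BB·DC·DC·AA·BB
    A ↦ DC
    B ↦ BB
    C ↦ DB
    D ↦ AA

A->DC, B->BB, C->DB, D->AA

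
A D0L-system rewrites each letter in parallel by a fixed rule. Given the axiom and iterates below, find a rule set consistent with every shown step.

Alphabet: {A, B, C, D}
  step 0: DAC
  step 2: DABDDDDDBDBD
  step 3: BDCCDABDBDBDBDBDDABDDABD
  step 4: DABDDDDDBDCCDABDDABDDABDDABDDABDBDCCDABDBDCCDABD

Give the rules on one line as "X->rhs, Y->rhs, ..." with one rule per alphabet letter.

  step 3 ⇒ step 4: BDCCDABDBDBDBDBDDABDDABD ⇒ DA·BD·DD·DD·BD·CC·DA·BD·DA·BD·DA·BD·DA·BD·DA·BD·BD·CC·DA·BD·BD·CC·DA·BD
    A ↦ CC
    B ↦ DA
    C ↦ DD
    D ↦ BD

A->CC, B->DA, C->DD, D->BD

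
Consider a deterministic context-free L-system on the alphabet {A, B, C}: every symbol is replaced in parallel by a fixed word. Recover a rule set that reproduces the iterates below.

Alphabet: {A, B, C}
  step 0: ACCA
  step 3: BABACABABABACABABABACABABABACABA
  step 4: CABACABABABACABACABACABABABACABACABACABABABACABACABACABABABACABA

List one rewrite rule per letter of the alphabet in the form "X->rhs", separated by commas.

  step 3 ⇒ step 4: BABACABABABACABABABACABABABACABA ⇒ CA·BA·CA·BA·BA·BA·CA·BA·CA·BA·CA·BA·BA·BA·CA·BA·CA·BA·CA·BA·BA·BA·CA·BA·CA·BA·CA·BA·BA·BA·CA·BA
    A ↦ BA
    B ↦ CA
    C ↦ BA

A->BA, B->CA, C->BA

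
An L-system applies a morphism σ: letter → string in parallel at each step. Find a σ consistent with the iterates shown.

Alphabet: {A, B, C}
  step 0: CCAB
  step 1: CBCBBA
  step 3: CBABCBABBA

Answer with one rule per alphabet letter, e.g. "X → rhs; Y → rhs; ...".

A->B, B->A, C->CB

  step 0 ⇒ step 1: CCAB ⇒ CB·CB·B·A
    A ↦ B
    B ↦ A
    C ↦ CB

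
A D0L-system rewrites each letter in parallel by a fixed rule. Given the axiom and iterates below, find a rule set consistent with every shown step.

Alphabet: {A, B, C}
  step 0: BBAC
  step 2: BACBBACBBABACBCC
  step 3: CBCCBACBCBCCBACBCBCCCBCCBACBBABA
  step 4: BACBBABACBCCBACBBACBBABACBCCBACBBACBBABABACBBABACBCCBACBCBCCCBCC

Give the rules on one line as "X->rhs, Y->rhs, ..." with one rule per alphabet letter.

  step 3 ⇒ step 4: CBCCBACBCBCCBACBCBCCCBCCBACBBABA ⇒ BA·CB·BA·BA·CB·CC·BA·CB·BA·CB·BA·BA·CB·CC·BA·CB·BA·CB·BA·BA·BA·CB·BA·BA·CB·CC·BA·CB·CB·CC·CB·CC
    A ↦ CC
    B ↦ CB
    C ↦ BA

A->CC, B->CB, C->BA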